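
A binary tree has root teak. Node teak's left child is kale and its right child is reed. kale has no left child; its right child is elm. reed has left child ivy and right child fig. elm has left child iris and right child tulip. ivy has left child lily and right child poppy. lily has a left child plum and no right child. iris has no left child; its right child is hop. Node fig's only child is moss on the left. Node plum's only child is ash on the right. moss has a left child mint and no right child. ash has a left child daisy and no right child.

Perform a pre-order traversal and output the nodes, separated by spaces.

teak kale elm iris hop tulip reed ivy lily plum ash daisy poppy fig moss mint

Pre-order visits the node, then its left subtree, then its right subtree.
Visit teak.
At teak: go left to kale.
  Visit kale.
  At kale: no left child.
  At kale: go right to elm.
    Visit elm.
    At elm: go left to iris.
      Visit iris.
      At iris: no left child.
      At iris: go right to hop.
        hop is a leaf — visit hop.
    At elm: go right to tulip.
      tulip is a leaf — visit tulip.
At teak: go right to reed.
  Visit reed.
  At reed: go left to ivy.
    Visit ivy.
    At ivy: go left to lily.
      Visit lily.
      At lily: go left to plum.
        Visit plum.
        At plum: no left child.
        At plum: go right to ash.
          Visit ash.
          At ash: go left to daisy.
            daisy is a leaf — visit daisy.
          At ash: no right child.
      At lily: no right child.
    At ivy: go right to poppy.
      poppy is a leaf — visit poppy.
  At reed: go right to fig.
    Visit fig.
    At fig: go left to moss.
      Visit moss.
      At moss: go left to mint.
        mint is a leaf — visit mint.
      At moss: no right child.
    At fig: no right child.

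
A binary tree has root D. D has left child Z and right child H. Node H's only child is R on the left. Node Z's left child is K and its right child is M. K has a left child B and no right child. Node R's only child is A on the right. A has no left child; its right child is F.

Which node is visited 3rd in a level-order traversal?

H

Level-order visits nodes level by level from the root, left to right within each level.
Level 0: D
Level 1: Z, H
Level 2: K, M, R
Level 3: B, A
Level 4: F
Full level-order sequence: D, Z, H, K, M, R, B, A, F.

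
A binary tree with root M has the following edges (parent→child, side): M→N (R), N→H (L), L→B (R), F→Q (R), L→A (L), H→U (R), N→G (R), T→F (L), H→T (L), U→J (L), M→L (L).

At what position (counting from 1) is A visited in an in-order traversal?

1

In-order visits the left subtree, then the node, then the right subtree.
At M: go left to L.
  At L: go left to A.
    A is a leaf — visit A.
  Visit L.
  At L: go right to B.
    B is a leaf — visit B.
Visit M.
At M: go right to N.
  At N: go left to H.
    At H: go left to T.
      At T: go left to F.
        At F: no left child.
        Visit F.
        At F: go right to Q.
          Q is a leaf — visit Q.
      Visit T.
      At T: no right child.
    Visit H.
    At H: go right to U.
      At U: go left to J.
        J is a leaf — visit J.
      Visit U.
      At U: no right child.
  Visit N.
  At N: go right to G.
    G is a leaf — visit G.
Full in-order sequence: A, L, B, M, F, Q, T, H, J, U, N, G.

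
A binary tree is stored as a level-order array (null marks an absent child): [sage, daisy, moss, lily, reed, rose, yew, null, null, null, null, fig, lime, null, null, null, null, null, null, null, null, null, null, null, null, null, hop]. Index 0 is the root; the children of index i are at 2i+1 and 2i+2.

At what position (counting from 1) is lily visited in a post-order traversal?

1

Post-order visits the left subtree, then the right subtree, then the node.
At sage: go left to daisy.
  At daisy: go left to lily.
    lily is a leaf — visit lily.
  At daisy: go right to reed.
    reed is a leaf — visit reed.
  Visit daisy.
At sage: go right to moss.
  At moss: go left to rose.
    At rose: go left to fig.
      fig is a leaf — visit fig.
    At rose: go right to lime.
      At lime: no left child.
      At lime: go right to hop.
        hop is a leaf — visit hop.
      Visit lime.
    Visit rose.
  At moss: go right to yew.
    yew is a leaf — visit yew.
  Visit moss.
Visit sage.
Full post-order sequence: lily, reed, daisy, fig, hop, lime, rose, yew, moss, sage.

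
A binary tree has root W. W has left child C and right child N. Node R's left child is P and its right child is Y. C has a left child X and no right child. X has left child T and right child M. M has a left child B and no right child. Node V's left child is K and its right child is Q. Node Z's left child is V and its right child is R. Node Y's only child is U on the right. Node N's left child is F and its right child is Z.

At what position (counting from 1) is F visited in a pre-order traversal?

8

Pre-order visits the node, then its left subtree, then its right subtree.
Visit W.
At W: go left to C.
  Visit C.
  At C: go left to X.
    Visit X.
    At X: go left to T.
      T is a leaf — visit T.
    At X: go right to M.
      Visit M.
      At M: go left to B.
        B is a leaf — visit B.
      At M: no right child.
  At C: no right child.
At W: go right to N.
  Visit N.
  At N: go left to F.
    F is a leaf — visit F.
  At N: go right to Z.
    Visit Z.
    At Z: go left to V.
      Visit V.
      At V: go left to K.
        K is a leaf — visit K.
      At V: go right to Q.
        Q is a leaf — visit Q.
    At Z: go right to R.
      Visit R.
      At R: go left to P.
        P is a leaf — visit P.
      At R: go right to Y.
        Visit Y.
        At Y: no left child.
        At Y: go right to U.
          U is a leaf — visit U.
Full pre-order sequence: W, C, X, T, M, B, N, F, Z, V, K, Q, R, P, Y, U.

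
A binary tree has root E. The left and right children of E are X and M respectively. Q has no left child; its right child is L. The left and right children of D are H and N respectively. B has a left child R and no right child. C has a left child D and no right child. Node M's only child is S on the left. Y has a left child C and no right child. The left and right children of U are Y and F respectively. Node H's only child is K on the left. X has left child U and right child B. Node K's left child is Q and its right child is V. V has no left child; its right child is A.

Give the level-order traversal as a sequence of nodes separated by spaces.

Level-order visits nodes level by level from the root, left to right within each level.
Level 0: E
Level 1: X, M
Level 2: U, B, S
Level 3: Y, F, R
Level 4: C
Level 5: D
Level 6: H, N
Level 7: K
Level 8: Q, V
Level 9: L, A

E X M U B S Y F R C D H N K Q V L A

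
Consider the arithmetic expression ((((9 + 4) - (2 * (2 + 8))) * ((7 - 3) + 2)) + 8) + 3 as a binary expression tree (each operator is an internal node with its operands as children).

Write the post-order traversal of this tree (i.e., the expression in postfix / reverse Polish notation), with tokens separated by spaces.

Post-order on an expression tree gives postfix notation: for each operator, emit left operand, right operand, then the operator.

9 4 + 2 2 8 + * - 7 3 - 2 + * 8 + 3 +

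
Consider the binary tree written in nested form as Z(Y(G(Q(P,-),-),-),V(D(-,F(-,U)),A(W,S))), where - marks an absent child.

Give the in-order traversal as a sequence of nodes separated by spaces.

In-order visits the left subtree, then the node, then the right subtree.
At Z: go left to Y.
  At Y: go left to G.
    At G: go left to Q.
      At Q: go left to P.
        P is a leaf — visit P.
      Visit Q.
      At Q: no right child.
    Visit G.
    At G: no right child.
  Visit Y.
  At Y: no right child.
Visit Z.
At Z: go right to V.
  At V: go left to D.
    At D: no left child.
    Visit D.
    At D: go right to F.
      At F: no left child.
      Visit F.
      At F: go right to U.
        U is a leaf — visit U.
  Visit V.
  At V: go right to A.
    At A: go left to W.
      W is a leaf — visit W.
    Visit A.
    At A: go right to S.
      S is a leaf — visit S.

P Q G Y Z D F U V W A S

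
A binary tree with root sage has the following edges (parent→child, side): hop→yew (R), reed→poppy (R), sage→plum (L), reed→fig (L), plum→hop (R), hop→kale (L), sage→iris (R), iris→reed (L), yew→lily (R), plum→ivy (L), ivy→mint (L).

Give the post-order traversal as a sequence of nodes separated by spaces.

Post-order visits the left subtree, then the right subtree, then the node.
At sage: go left to plum.
  At plum: go left to ivy.
    At ivy: go left to mint.
      mint is a leaf — visit mint.
    At ivy: no right child.
    Visit ivy.
  At plum: go right to hop.
    At hop: go left to kale.
      kale is a leaf — visit kale.
    At hop: go right to yew.
      At yew: no left child.
      At yew: go right to lily.
        lily is a leaf — visit lily.
      Visit yew.
    Visit hop.
  Visit plum.
At sage: go right to iris.
  At iris: go left to reed.
    At reed: go left to fig.
      fig is a leaf — visit fig.
    At reed: go right to poppy.
      poppy is a leaf — visit poppy.
    Visit reed.
  At iris: no right child.
  Visit iris.
Visit sage.

mint ivy kale lily yew hop plum fig poppy reed iris sage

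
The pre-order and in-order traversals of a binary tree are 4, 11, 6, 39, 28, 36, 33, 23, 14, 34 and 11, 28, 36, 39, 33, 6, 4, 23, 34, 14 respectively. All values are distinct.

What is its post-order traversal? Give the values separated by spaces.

36 28 33 39 6 11 34 14 23 4

The first element of pre-order is the root; it splits in-order into left and right subtrees.
Root 4: left subtree has 6 nodes {11, 28, 36, 39, 33, 6}, right has 3 {23, 34, 14}.
  Root 11: left subtree has 0 nodes { }, right has 5 {28, 36, 39, 33, 6}.
    Root 6: left subtree has 4 nodes {28, 36, 39, 33}, right has 0 { }.
      Root 39: left subtree has 2 nodes {28, 36}, right has 1 {33}.
        Root 28: left subtree has 0 nodes { }, right has 1 {36}.
  Root 23: left subtree has 0 nodes { }, right has 2 {34, 14}.
    Root 14: left subtree has 1 node {34}, right has 0 { }.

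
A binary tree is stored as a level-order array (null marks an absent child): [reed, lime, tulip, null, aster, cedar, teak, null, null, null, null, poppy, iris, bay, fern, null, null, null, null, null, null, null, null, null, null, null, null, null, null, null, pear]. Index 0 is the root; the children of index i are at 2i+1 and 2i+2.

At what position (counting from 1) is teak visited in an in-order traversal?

9

In-order visits the left subtree, then the node, then the right subtree.
At reed: go left to lime.
  At lime: no left child.
  Visit lime.
  At lime: go right to aster.
    aster is a leaf — visit aster.
Visit reed.
At reed: go right to tulip.
  At tulip: go left to cedar.
    At cedar: go left to poppy.
      poppy is a leaf — visit poppy.
    Visit cedar.
    At cedar: go right to iris.
      iris is a leaf — visit iris.
  Visit tulip.
  At tulip: go right to teak.
    At teak: go left to bay.
      bay is a leaf — visit bay.
    Visit teak.
    At teak: go right to fern.
      At fern: no left child.
      Visit fern.
      At fern: go right to pear.
        pear is a leaf — visit pear.
Full in-order sequence: lime, aster, reed, poppy, cedar, iris, tulip, bay, teak, fern, pear.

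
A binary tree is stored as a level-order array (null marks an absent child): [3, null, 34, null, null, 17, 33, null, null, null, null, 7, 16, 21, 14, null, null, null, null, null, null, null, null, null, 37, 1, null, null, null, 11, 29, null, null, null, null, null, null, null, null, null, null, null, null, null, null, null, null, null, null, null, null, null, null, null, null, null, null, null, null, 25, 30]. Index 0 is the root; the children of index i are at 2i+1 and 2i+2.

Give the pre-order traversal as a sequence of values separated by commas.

3, 34, 17, 7, 37, 16, 1, 33, 21, 14, 11, 25, 30, 29

Pre-order visits the node, then its left subtree, then its right subtree.
Visit 3.
At 3: no left child.
At 3: go right to 34.
  Visit 34.
  At 34: go left to 17.
    Visit 17.
    At 17: go left to 7.
      Visit 7.
      At 7: no left child.
      At 7: go right to 37.
        37 is a leaf — visit 37.
    At 17: go right to 16.
      Visit 16.
      At 16: go left to 1.
        1 is a leaf — visit 1.
      At 16: no right child.
  At 34: go right to 33.
    Visit 33.
    At 33: go left to 21.
      21 is a leaf — visit 21.
    At 33: go right to 14.
      Visit 14.
      At 14: go left to 11.
        Visit 11.
        At 11: go left to 25.
          25 is a leaf — visit 25.
        At 11: go right to 30.
          30 is a leaf — visit 30.
      At 14: go right to 29.
        29 is a leaf — visit 29.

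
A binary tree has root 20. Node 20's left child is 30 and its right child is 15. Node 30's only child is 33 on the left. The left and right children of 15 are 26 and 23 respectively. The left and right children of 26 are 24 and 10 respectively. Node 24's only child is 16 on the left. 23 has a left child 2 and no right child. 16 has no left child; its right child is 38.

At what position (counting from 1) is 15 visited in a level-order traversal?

3

Level-order visits nodes level by level from the root, left to right within each level.
Level 0: 20
Level 1: 30, 15
Level 2: 33, 26, 23
Level 3: 24, 10, 2
Level 4: 16
Level 5: 38
Full level-order sequence: 20, 30, 15, 33, 26, 23, 24, 10, 2, 16, 38.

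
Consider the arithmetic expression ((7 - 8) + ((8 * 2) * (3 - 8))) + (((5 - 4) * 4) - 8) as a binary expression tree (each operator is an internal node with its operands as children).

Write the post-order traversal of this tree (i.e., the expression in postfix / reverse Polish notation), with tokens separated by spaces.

7 8 - 8 2 * 3 8 - * + 5 4 - 4 * 8 - +

Post-order on an expression tree gives postfix notation: for each operator, emit left operand, right operand, then the operator.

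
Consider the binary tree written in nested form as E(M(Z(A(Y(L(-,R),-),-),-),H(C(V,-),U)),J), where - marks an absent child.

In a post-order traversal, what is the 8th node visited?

U

Post-order visits the left subtree, then the right subtree, then the node.
At E: go left to M.
  At M: go left to Z.
    At Z: go left to A.
      At A: go left to Y.
        At Y: go left to L.
          At L: no left child.
          At L: go right to R.
            R is a leaf — visit R.
          Visit L.
        At Y: no right child.
        Visit Y.
      At A: no right child.
      Visit A.
    At Z: no right child.
    Visit Z.
  At M: go right to H.
    At H: go left to C.
      At C: go left to V.
        V is a leaf — visit V.
      At C: no right child.
      Visit C.
    At H: go right to U.
      U is a leaf — visit U.
    Visit H.
  Visit M.
At E: go right to J.
  J is a leaf — visit J.
Visit E.
Full post-order sequence: R, L, Y, A, Z, V, C, U, H, M, J, E.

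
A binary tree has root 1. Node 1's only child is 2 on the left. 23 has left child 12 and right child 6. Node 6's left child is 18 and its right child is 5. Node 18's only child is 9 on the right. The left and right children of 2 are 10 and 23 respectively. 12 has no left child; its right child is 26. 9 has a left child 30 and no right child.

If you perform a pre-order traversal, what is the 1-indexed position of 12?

Pre-order visits the node, then its left subtree, then its right subtree.
Visit 1.
At 1: go left to 2.
  Visit 2.
  At 2: go left to 10.
    10 is a leaf — visit 10.
  At 2: go right to 23.
    Visit 23.
    At 23: go left to 12.
      Visit 12.
      At 12: no left child.
      At 12: go right to 26.
        26 is a leaf — visit 26.
    At 23: go right to 6.
      Visit 6.
      At 6: go left to 18.
        Visit 18.
        At 18: no left child.
        At 18: go right to 9.
          Visit 9.
          At 9: go left to 30.
            30 is a leaf — visit 30.
          At 9: no right child.
      At 6: go right to 5.
        5 is a leaf — visit 5.
At 1: no right child.
Full pre-order sequence: 1, 2, 10, 23, 12, 26, 6, 18, 9, 30, 5.

5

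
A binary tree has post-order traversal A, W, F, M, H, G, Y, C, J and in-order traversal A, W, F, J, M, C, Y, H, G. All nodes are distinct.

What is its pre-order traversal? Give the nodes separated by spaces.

J F W A C M Y G H

The last element of post-order is the root; it splits in-order into left and right subtrees.
Root J: left subtree has 3 nodes {A, W, F}, right has 5 {M, C, Y, H, G}.
  Root F: left subtree has 2 nodes {A, W}, right has 0 { }.
    Root W: left subtree has 1 node {A}, right has 0 { }.
  Root C: left subtree has 1 node {M}, right has 3 {Y, H, G}.
    Root Y: left subtree has 0 nodes { }, right has 2 {H, G}.
      Root G: left subtree has 1 node {H}, right has 0 { }.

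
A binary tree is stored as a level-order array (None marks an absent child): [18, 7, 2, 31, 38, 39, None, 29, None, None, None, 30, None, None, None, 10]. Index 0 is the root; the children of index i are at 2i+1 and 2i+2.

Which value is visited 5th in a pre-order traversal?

10

Pre-order visits the node, then its left subtree, then its right subtree.
Visit 18.
At 18: go left to 7.
  Visit 7.
  At 7: go left to 31.
    Visit 31.
    At 31: go left to 29.
      Visit 29.
      At 29: go left to 10.
        10 is a leaf — visit 10.
      At 29: no right child.
    At 31: no right child.
  At 7: go right to 38.
    38 is a leaf — visit 38.
At 18: go right to 2.
  Visit 2.
  At 2: go left to 39.
    Visit 39.
    At 39: go left to 30.
      30 is a leaf — visit 30.
    At 39: no right child.
  At 2: no right child.
Full pre-order sequence: 18, 7, 31, 29, 10, 38, 2, 39, 30.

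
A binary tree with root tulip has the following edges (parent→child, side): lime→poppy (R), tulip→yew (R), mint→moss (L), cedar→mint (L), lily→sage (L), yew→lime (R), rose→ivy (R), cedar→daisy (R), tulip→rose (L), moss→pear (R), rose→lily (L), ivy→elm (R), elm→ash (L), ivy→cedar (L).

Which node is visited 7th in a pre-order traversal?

mint

Pre-order visits the node, then its left subtree, then its right subtree.
Visit tulip.
At tulip: go left to rose.
  Visit rose.
  At rose: go left to lily.
    Visit lily.
    At lily: go left to sage.
      sage is a leaf — visit sage.
    At lily: no right child.
  At rose: go right to ivy.
    Visit ivy.
    At ivy: go left to cedar.
      Visit cedar.
      At cedar: go left to mint.
        Visit mint.
        At mint: go left to moss.
          Visit moss.
          At moss: no left child.
          At moss: go right to pear.
            pear is a leaf — visit pear.
        At mint: no right child.
      At cedar: go right to daisy.
        daisy is a leaf — visit daisy.
    At ivy: go right to elm.
      Visit elm.
      At elm: go left to ash.
        ash is a leaf — visit ash.
      At elm: no right child.
At tulip: go right to yew.
  Visit yew.
  At yew: no left child.
  At yew: go right to lime.
    Visit lime.
    At lime: no left child.
    At lime: go right to poppy.
      poppy is a leaf — visit poppy.
Full pre-order sequence: tulip, rose, lily, sage, ivy, cedar, mint, moss, pear, daisy, elm, ash, yew, lime, poppy.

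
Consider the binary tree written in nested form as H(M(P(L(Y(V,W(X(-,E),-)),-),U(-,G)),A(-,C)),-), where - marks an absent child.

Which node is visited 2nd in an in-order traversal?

Y

In-order visits the left subtree, then the node, then the right subtree.
At H: go left to M.
  At M: go left to P.
    At P: go left to L.
      At L: go left to Y.
        At Y: go left to V.
          V is a leaf — visit V.
        Visit Y.
        At Y: go right to W.
          At W: go left to X.
            At X: no left child.
            Visit X.
            At X: go right to E.
              E is a leaf — visit E.
          Visit W.
          At W: no right child.
      Visit L.
      At L: no right child.
    Visit P.
    At P: go right to U.
      At U: no left child.
      Visit U.
      At U: go right to G.
        G is a leaf — visit G.
  Visit M.
  At M: go right to A.
    At A: no left child.
    Visit A.
    At A: go right to C.
      C is a leaf — visit C.
Visit H.
At H: no right child.
Full in-order sequence: V, Y, X, E, W, L, P, U, G, M, A, C, H.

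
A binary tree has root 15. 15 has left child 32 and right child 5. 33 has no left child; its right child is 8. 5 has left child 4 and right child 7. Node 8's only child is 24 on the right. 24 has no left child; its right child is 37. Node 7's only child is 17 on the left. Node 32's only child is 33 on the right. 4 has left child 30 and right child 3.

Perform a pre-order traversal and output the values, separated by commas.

Pre-order visits the node, then its left subtree, then its right subtree.
Visit 15.
At 15: go left to 32.
  Visit 32.
  At 32: no left child.
  At 32: go right to 33.
    Visit 33.
    At 33: no left child.
    At 33: go right to 8.
      Visit 8.
      At 8: no left child.
      At 8: go right to 24.
        Visit 24.
        At 24: no left child.
        At 24: go right to 37.
          37 is a leaf — visit 37.
At 15: go right to 5.
  Visit 5.
  At 5: go left to 4.
    Visit 4.
    At 4: go left to 30.
      30 is a leaf — visit 30.
    At 4: go right to 3.
      3 is a leaf — visit 3.
  At 5: go right to 7.
    Visit 7.
    At 7: go left to 17.
      17 is a leaf — visit 17.
    At 7: no right child.

15, 32, 33, 8, 24, 37, 5, 4, 30, 3, 7, 17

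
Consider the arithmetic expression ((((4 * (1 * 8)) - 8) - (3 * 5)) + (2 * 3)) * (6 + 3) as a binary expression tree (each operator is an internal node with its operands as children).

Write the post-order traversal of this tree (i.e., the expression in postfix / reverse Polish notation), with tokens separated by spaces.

Post-order on an expression tree gives postfix notation: for each operator, emit left operand, right operand, then the operator.

4 1 8 * * 8 - 3 5 * - 2 3 * + 6 3 + *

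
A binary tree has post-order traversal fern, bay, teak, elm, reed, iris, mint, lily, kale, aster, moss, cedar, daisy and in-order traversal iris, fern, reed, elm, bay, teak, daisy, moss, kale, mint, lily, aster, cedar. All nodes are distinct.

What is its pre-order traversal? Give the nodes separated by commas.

The last element of post-order is the root; it splits in-order into left and right subtrees.
Root daisy: left subtree has 6 nodes {iris, fern, reed, elm, bay, teak}, right has 6 {moss, kale, mint, lily, aster, cedar}.
  Root iris: left subtree has 0 nodes { }, right has 5 {fern, reed, elm, bay, teak}.
    Root reed: left subtree has 1 node {fern}, right has 3 {elm, bay, teak}.
      Root elm: left subtree has 0 nodes { }, right has 2 {bay, teak}.
        Root teak: left subtree has 1 node {bay}, right has 0 { }.
  Root cedar: left subtree has 5 nodes {moss, kale, mint, lily, aster}, right has 0 { }.
    Root moss: left subtree has 0 nodes { }, right has 4 {kale, mint, lily, aster}.
      Root aster: left subtree has 3 nodes {kale, mint, lily}, right has 0 { }.
        Root kale: left subtree has 0 nodes { }, right has 2 {mint, lily}.
          Root lily: left subtree has 1 node {mint}, right has 0 { }.

daisy, iris, reed, fern, elm, teak, bay, cedar, moss, aster, kale, lily, mint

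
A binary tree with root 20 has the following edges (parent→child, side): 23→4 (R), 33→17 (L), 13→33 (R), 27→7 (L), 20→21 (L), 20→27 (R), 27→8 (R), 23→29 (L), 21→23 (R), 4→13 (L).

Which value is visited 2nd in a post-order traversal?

17

Post-order visits the left subtree, then the right subtree, then the node.
At 20: go left to 21.
  At 21: no left child.
  At 21: go right to 23.
    At 23: go left to 29.
      29 is a leaf — visit 29.
    At 23: go right to 4.
      At 4: go left to 13.
        At 13: no left child.
        At 13: go right to 33.
          At 33: go left to 17.
            17 is a leaf — visit 17.
          At 33: no right child.
          Visit 33.
        Visit 13.
      At 4: no right child.
      Visit 4.
    Visit 23.
  Visit 21.
At 20: go right to 27.
  At 27: go left to 7.
    7 is a leaf — visit 7.
  At 27: go right to 8.
    8 is a leaf — visit 8.
  Visit 27.
Visit 20.
Full post-order sequence: 29, 17, 33, 13, 4, 23, 21, 7, 8, 27, 20.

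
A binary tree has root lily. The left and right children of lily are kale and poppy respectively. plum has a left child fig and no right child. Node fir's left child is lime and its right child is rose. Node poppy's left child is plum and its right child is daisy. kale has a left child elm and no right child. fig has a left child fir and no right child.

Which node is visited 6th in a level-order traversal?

Level-order visits nodes level by level from the root, left to right within each level.
Level 0: lily
Level 1: kale, poppy
Level 2: elm, plum, daisy
Level 3: fig
Level 4: fir
Level 5: lime, rose
Full level-order sequence: lily, kale, poppy, elm, plum, daisy, fig, fir, lime, rose.

daisy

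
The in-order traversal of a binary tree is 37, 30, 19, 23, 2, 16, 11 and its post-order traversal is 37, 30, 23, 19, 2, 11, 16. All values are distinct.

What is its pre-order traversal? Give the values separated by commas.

The last element of post-order is the root; it splits in-order into left and right subtrees.
Root 16: left subtree has 5 nodes {37, 30, 19, 23, 2}, right has 1 {11}.
  Root 2: left subtree has 4 nodes {37, 30, 19, 23}, right has 0 { }.
    Root 19: left subtree has 2 nodes {37, 30}, right has 1 {23}.
      Root 30: left subtree has 1 node {37}, right has 0 { }.

16, 2, 19, 30, 37, 23, 11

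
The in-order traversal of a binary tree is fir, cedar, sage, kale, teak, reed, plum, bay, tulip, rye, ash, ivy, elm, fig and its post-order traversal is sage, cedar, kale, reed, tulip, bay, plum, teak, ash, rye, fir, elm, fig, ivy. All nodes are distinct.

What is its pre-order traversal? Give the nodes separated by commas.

The last element of post-order is the root; it splits in-order into left and right subtrees.
Root ivy: left subtree has 11 nodes {fir, cedar, sage, kale, teak, reed, plum, bay, tulip, rye, ash}, right has 2 {elm, fig}.
  Root fir: left subtree has 0 nodes { }, right has 10 {cedar, sage, kale, teak, reed, plum, bay, tulip, rye, ash}.
    Root rye: left subtree has 8 nodes {cedar, sage, kale, teak, reed, plum, bay, tulip}, right has 1 {ash}.
      Root teak: left subtree has 3 nodes {cedar, sage, kale}, right has 4 {reed, plum, bay, tulip}.
        Root kale: left subtree has 2 nodes {cedar, sage}, right has 0 { }.
          Root cedar: left subtree has 0 nodes { }, right has 1 {sage}.
        Root plum: left subtree has 1 node {reed}, right has 2 {bay, tulip}.
          Root bay: left subtree has 0 nodes { }, right has 1 {tulip}.
  Root fig: left subtree has 1 node {elm}, right has 0 { }.

ivy, fir, rye, teak, kale, cedar, sage, plum, reed, bay, tulip, ash, fig, elm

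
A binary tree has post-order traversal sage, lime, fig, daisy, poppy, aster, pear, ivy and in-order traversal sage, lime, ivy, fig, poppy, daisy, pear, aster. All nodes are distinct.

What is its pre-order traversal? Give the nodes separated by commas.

ivy, lime, sage, pear, poppy, fig, daisy, aster

The last element of post-order is the root; it splits in-order into left and right subtrees.
Root ivy: left subtree has 2 nodes {sage, lime}, right has 5 {fig, poppy, daisy, pear, aster}.
  Root lime: left subtree has 1 node {sage}, right has 0 { }.
  Root pear: left subtree has 3 nodes {fig, poppy, daisy}, right has 1 {aster}.
    Root poppy: left subtree has 1 node {fig}, right has 1 {daisy}.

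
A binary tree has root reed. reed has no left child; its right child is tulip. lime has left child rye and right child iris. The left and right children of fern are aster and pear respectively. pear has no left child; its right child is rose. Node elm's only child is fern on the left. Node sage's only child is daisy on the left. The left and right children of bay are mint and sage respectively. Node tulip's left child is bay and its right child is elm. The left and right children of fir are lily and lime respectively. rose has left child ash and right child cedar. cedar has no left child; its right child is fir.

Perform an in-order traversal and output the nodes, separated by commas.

In-order visits the left subtree, then the node, then the right subtree.
At reed: no left child.
Visit reed.
At reed: go right to tulip.
  At tulip: go left to bay.
    At bay: go left to mint.
      mint is a leaf — visit mint.
    Visit bay.
    At bay: go right to sage.
      At sage: go left to daisy.
        daisy is a leaf — visit daisy.
      Visit sage.
      At sage: no right child.
  Visit tulip.
  At tulip: go right to elm.
    At elm: go left to fern.
      At fern: go left to aster.
        aster is a leaf — visit aster.
      Visit fern.
      At fern: go right to pear.
        At pear: no left child.
        Visit pear.
        At pear: go right to rose.
          At rose: go left to ash.
            ash is a leaf — visit ash.
          Visit rose.
          At rose: go right to cedar.
            At cedar: no left child.
            Visit cedar.
            At cedar: go right to fir.
              At fir: go left to lily.
                lily is a leaf — visit lily.
              Visit fir.
              At fir: go right to lime.
                At lime: go left to rye.
                  rye is a leaf — visit rye.
                Visit lime.
                At lime: go right to iris.
                  iris is a leaf — visit iris.
    Visit elm.
    At elm: no right child.

reed, mint, bay, daisy, sage, tulip, aster, fern, pear, ash, rose, cedar, lily, fir, rye, lime, iris, elm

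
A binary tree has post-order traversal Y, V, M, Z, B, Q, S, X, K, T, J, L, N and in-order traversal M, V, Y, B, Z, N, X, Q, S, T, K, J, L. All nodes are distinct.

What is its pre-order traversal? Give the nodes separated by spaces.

The last element of post-order is the root; it splits in-order into left and right subtrees.
Root N: left subtree has 5 nodes {M, V, Y, B, Z}, right has 7 {X, Q, S, T, K, J, L}.
  Root B: left subtree has 3 nodes {M, V, Y}, right has 1 {Z}.
    Root M: left subtree has 0 nodes { }, right has 2 {V, Y}.
      Root V: left subtree has 0 nodes { }, right has 1 {Y}.
  Root L: left subtree has 6 nodes {X, Q, S, T, K, J}, right has 0 { }.
    Root J: left subtree has 5 nodes {X, Q, S, T, K}, right has 0 { }.
      Root T: left subtree has 3 nodes {X, Q, S}, right has 1 {K}.
        Root X: left subtree has 0 nodes { }, right has 2 {Q, S}.
          Root S: left subtree has 1 node {Q}, right has 0 { }.

N B M V Y Z L J T X S Q K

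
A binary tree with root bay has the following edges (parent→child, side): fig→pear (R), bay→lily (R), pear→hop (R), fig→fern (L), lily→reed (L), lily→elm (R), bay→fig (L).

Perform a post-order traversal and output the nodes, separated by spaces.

Post-order visits the left subtree, then the right subtree, then the node.
At bay: go left to fig.
  At fig: go left to fern.
    fern is a leaf — visit fern.
  At fig: go right to pear.
    At pear: no left child.
    At pear: go right to hop.
      hop is a leaf — visit hop.
    Visit pear.
  Visit fig.
At bay: go right to lily.
  At lily: go left to reed.
    reed is a leaf — visit reed.
  At lily: go right to elm.
    elm is a leaf — visit elm.
  Visit lily.
Visit bay.

fern hop pear fig reed elm lily bay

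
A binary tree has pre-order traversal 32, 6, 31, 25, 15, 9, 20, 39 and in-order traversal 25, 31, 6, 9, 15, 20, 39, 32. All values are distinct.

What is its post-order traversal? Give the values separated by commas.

The first element of pre-order is the root; it splits in-order into left and right subtrees.
Root 32: left subtree has 7 nodes {25, 31, 6, 9, 15, 20, 39}, right has 0 { }.
  Root 6: left subtree has 2 nodes {25, 31}, right has 4 {9, 15, 20, 39}.
    Root 31: left subtree has 1 node {25}, right has 0 { }.
    Root 15: left subtree has 1 node {9}, right has 2 {20, 39}.
      Root 20: left subtree has 0 nodes { }, right has 1 {39}.

25, 31, 9, 39, 20, 15, 6, 32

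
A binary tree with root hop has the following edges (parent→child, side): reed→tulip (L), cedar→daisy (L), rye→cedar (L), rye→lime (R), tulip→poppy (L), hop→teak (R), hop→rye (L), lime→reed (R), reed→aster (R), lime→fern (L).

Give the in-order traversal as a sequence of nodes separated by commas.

daisy, cedar, rye, fern, lime, poppy, tulip, reed, aster, hop, teak

In-order visits the left subtree, then the node, then the right subtree.
At hop: go left to rye.
  At rye: go left to cedar.
    At cedar: go left to daisy.
      daisy is a leaf — visit daisy.
    Visit cedar.
    At cedar: no right child.
  Visit rye.
  At rye: go right to lime.
    At lime: go left to fern.
      fern is a leaf — visit fern.
    Visit lime.
    At lime: go right to reed.
      At reed: go left to tulip.
        At tulip: go left to poppy.
          poppy is a leaf — visit poppy.
        Visit tulip.
        At tulip: no right child.
      Visit reed.
      At reed: go right to aster.
        aster is a leaf — visit aster.
Visit hop.
At hop: go right to teak.
  teak is a leaf — visit teak.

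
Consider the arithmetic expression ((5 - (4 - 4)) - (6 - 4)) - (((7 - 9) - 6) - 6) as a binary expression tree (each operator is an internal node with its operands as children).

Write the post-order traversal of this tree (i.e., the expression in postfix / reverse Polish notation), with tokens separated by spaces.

Post-order on an expression tree gives postfix notation: for each operator, emit left operand, right operand, then the operator.

5 4 4 - - 6 4 - - 7 9 - 6 - 6 - -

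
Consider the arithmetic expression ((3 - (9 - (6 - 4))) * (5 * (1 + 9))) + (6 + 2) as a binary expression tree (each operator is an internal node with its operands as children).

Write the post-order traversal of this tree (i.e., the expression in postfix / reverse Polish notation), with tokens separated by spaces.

Post-order on an expression tree gives postfix notation: for each operator, emit left operand, right operand, then the operator.

3 9 6 4 - - - 5 1 9 + * * 6 2 + +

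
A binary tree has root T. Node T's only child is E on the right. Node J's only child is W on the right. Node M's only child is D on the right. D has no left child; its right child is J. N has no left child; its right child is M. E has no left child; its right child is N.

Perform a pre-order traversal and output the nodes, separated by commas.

T, E, N, M, D, J, W

Pre-order visits the node, then its left subtree, then its right subtree.
Visit T.
At T: no left child.
At T: go right to E.
  Visit E.
  At E: no left child.
  At E: go right to N.
    Visit N.
    At N: no left child.
    At N: go right to M.
      Visit M.
      At M: no left child.
      At M: go right to D.
        Visit D.
        At D: no left child.
        At D: go right to J.
          Visit J.
          At J: no left child.
          At J: go right to W.
            W is a leaf — visit W.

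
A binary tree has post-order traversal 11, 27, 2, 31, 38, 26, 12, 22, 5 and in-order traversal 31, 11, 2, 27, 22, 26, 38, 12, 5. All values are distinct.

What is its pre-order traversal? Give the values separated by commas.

The last element of post-order is the root; it splits in-order into left and right subtrees.
Root 5: left subtree has 8 nodes {31, 11, 2, 27, 22, 26, 38, 12}, right has 0 { }.
  Root 22: left subtree has 4 nodes {31, 11, 2, 27}, right has 3 {26, 38, 12}.
    Root 31: left subtree has 0 nodes { }, right has 3 {11, 2, 27}.
      Root 2: left subtree has 1 node {11}, right has 1 {27}.
    Root 12: left subtree has 2 nodes {26, 38}, right has 0 { }.
      Root 26: left subtree has 0 nodes { }, right has 1 {38}.

5, 22, 31, 2, 11, 27, 12, 26, 38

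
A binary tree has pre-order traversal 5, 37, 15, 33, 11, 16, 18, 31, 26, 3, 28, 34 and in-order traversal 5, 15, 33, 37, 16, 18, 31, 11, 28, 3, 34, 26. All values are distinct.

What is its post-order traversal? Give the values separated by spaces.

The first element of pre-order is the root; it splits in-order into left and right subtrees.
Root 5: left subtree has 0 nodes { }, right has 11 {15, 33, 37, 16, 18, 31, 11, 28, 3, 34, 26}.
  Root 37: left subtree has 2 nodes {15, 33}, right has 8 {16, 18, 31, 11, 28, 3, 34, 26}.
    Root 15: left subtree has 0 nodes { }, right has 1 {33}.
    Root 11: left subtree has 3 nodes {16, 18, 31}, right has 4 {28, 3, 34, 26}.
      Root 16: left subtree has 0 nodes { }, right has 2 {18, 31}.
        Root 18: left subtree has 0 nodes { }, right has 1 {31}.
      Root 26: left subtree has 3 nodes {28, 3, 34}, right has 0 { }.
        Root 3: left subtree has 1 node {28}, right has 1 {34}.

33 15 31 18 16 28 34 3 26 11 37 5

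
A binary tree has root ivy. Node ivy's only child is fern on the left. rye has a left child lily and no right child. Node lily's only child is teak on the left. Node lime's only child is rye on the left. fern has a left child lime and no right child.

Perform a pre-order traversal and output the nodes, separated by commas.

Pre-order visits the node, then its left subtree, then its right subtree.
Visit ivy.
At ivy: go left to fern.
  Visit fern.
  At fern: go left to lime.
    Visit lime.
    At lime: go left to rye.
      Visit rye.
      At rye: go left to lily.
        Visit lily.
        At lily: go left to teak.
          teak is a leaf — visit teak.
        At lily: no right child.
      At rye: no right child.
    At lime: no right child.
  At fern: no right child.
At ivy: no right child.

ivy, fern, lime, rye, lily, teak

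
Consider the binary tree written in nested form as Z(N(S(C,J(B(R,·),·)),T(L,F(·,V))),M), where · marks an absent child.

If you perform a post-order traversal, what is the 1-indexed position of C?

Post-order visits the left subtree, then the right subtree, then the node.
At Z: go left to N.
  At N: go left to S.
    At S: go left to C.
      C is a leaf — visit C.
    At S: go right to J.
      At J: go left to B.
        At B: go left to R.
          R is a leaf — visit R.
        At B: no right child.
        Visit B.
      At J: no right child.
      Visit J.
    Visit S.
  At N: go right to T.
    At T: go left to L.
      L is a leaf — visit L.
    At T: go right to F.
      At F: no left child.
      At F: go right to V.
        V is a leaf — visit V.
      Visit F.
    Visit T.
  Visit N.
At Z: go right to M.
  M is a leaf — visit M.
Visit Z.
Full post-order sequence: C, R, B, J, S, L, V, F, T, N, M, Z.

1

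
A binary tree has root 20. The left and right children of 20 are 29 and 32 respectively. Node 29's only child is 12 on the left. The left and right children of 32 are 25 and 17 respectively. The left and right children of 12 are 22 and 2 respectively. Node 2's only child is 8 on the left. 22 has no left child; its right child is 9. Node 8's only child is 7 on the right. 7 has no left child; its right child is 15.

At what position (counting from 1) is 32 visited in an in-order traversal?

In-order visits the left subtree, then the node, then the right subtree.
At 20: go left to 29.
  At 29: go left to 12.
    At 12: go left to 22.
      At 22: no left child.
      Visit 22.
      At 22: go right to 9.
        9 is a leaf — visit 9.
    Visit 12.
    At 12: go right to 2.
      At 2: go left to 8.
        At 8: no left child.
        Visit 8.
        At 8: go right to 7.
          At 7: no left child.
          Visit 7.
          At 7: go right to 15.
            15 is a leaf — visit 15.
      Visit 2.
      At 2: no right child.
  Visit 29.
  At 29: no right child.
Visit 20.
At 20: go right to 32.
  At 32: go left to 25.
    25 is a leaf — visit 25.
  Visit 32.
  At 32: go right to 17.
    17 is a leaf — visit 17.
Full in-order sequence: 22, 9, 12, 8, 7, 15, 2, 29, 20, 25, 32, 17.

11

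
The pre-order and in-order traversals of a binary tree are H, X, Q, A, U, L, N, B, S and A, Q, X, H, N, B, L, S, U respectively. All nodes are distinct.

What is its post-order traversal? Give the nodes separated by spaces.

The first element of pre-order is the root; it splits in-order into left and right subtrees.
Root H: left subtree has 3 nodes {A, Q, X}, right has 5 {N, B, L, S, U}.
  Root X: left subtree has 2 nodes {A, Q}, right has 0 { }.
    Root Q: left subtree has 1 node {A}, right has 0 { }.
  Root U: left subtree has 4 nodes {N, B, L, S}, right has 0 { }.
    Root L: left subtree has 2 nodes {N, B}, right has 1 {S}.
      Root N: left subtree has 0 nodes { }, right has 1 {B}.

A Q X B N S L U H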